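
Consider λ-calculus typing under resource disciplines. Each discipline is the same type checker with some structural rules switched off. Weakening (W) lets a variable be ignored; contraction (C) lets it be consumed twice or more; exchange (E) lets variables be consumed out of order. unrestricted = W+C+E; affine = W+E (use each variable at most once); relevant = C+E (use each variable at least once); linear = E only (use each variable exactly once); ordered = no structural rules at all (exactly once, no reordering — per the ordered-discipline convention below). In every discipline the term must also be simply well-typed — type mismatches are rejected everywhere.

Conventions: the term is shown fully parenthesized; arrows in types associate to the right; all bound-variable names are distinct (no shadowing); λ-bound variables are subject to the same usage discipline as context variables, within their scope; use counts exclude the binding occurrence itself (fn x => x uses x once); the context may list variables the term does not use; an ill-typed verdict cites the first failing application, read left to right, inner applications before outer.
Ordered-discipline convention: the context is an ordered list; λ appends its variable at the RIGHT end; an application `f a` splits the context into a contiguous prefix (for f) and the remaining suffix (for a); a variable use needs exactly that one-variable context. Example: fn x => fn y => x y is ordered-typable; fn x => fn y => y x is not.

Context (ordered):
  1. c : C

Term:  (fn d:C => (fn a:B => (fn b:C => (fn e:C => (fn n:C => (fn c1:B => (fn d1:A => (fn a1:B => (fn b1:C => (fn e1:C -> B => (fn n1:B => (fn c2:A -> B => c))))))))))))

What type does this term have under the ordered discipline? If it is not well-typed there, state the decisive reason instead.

not well-typed under ordered — needs weakening: d, a, b, e, n, c1, d1, a1, b1, e1, n1, c2 unused
counts: c: 1, d (λ-bound): 0, a (λ-bound): 0, b (λ-bound): 0, e (λ-bound): 0, n (λ-bound): 0, c1 (λ-bound): 0, d1 (λ-bound): 0, a1 (λ-bound): 0, b1 (λ-bound): 0, e1 (λ-bound): 0, n1 (λ-bound): 0, c2 (λ-bound): 0
left-to-right use order: c
typing: well-typed — term : C -> B -> C -> C -> C -> B -> A -> B -> C -> (C -> B) -> B -> (A -> B) -> C
all disciplines: ordered ✗ · linear ✗ · affine ✓ · relevant ✗ · unrestricted ✓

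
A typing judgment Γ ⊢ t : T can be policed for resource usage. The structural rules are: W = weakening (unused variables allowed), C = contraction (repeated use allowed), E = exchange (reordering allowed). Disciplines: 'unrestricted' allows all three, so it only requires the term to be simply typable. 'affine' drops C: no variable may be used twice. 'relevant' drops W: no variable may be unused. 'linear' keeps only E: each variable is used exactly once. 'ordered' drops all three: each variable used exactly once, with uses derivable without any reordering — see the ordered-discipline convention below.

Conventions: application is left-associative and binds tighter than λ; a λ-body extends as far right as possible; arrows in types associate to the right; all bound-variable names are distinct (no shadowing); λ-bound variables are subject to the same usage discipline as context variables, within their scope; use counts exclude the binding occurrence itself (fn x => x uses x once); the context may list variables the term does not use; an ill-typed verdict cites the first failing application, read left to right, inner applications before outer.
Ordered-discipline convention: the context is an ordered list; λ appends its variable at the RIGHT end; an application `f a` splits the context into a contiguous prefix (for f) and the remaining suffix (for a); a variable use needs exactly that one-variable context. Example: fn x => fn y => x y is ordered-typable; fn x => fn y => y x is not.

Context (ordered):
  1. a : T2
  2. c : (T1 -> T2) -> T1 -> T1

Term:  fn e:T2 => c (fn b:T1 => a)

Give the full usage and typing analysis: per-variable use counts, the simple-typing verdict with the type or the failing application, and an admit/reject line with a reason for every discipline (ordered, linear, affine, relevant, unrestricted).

usage: a: 1; c: 1; e (λ-bound): 0; b (λ-bound): 0
order of uses: c, a
typing: the term checks, with type T2 -> T1 -> T1
ordered: ✗ — needs weakening: e, b unused
linear: ✗ — needs weakening: e, b unused
affine: ✓ — no duplicate uses among a, c, e, b
relevant: ✗ — needs weakening: e, b unused
unrestricted: ✓ — typability at T2 -> T1 -> T1 is all that's needed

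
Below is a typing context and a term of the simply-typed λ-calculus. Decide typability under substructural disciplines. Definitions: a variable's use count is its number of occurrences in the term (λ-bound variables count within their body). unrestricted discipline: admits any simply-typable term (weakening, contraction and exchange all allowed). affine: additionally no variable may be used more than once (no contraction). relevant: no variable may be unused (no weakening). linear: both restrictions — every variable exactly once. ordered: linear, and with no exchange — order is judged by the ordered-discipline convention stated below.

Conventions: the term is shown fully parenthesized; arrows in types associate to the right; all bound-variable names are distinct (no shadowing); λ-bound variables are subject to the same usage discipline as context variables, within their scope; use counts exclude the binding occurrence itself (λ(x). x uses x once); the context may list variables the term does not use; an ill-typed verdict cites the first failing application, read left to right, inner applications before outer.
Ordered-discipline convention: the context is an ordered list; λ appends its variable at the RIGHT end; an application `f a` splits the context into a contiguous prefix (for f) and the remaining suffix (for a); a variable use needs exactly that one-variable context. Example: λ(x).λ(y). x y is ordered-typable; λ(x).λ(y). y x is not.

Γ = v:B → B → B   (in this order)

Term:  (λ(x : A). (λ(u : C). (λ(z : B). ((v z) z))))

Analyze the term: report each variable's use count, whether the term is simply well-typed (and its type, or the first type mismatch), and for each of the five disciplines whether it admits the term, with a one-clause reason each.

use counts: v: 1, x (bound): 0, u (bound): 0, z (bound): 2
uses in reading order: v, z, z
typing: ✓ — A → C → B → B
ordered: ✗, uses contraction: z ×2; x, u never used (weakening)
linear: ✗, uses contraction: z ×2; x, u never used (weakening)
affine: ✗, uses contraction: z ×2
relevant: ✗, x, u never used (weakening)
unrestricted: ✓, typability at A → C → B → B is all that's needed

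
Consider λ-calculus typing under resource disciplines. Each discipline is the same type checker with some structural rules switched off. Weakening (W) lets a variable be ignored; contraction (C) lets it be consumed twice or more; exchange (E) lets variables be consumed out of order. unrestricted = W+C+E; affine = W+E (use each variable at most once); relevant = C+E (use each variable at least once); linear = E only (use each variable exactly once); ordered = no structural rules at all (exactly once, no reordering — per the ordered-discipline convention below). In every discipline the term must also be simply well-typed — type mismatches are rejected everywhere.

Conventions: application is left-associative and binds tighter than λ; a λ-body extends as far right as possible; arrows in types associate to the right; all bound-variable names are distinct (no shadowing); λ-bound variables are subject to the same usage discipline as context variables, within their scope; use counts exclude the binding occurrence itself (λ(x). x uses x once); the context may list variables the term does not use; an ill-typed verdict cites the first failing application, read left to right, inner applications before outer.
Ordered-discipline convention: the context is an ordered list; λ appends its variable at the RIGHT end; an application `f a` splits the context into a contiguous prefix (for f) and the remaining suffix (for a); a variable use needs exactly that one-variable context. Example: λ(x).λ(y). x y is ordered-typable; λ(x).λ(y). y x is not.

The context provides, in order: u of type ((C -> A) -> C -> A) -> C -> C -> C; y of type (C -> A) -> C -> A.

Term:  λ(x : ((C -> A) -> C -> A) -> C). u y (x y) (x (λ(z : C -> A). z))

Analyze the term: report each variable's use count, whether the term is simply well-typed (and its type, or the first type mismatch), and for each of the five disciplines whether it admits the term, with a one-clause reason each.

variable uses: u: 1, y: 2, x (λ-bound): 2, z (λ-bound): 1
order of uses: u, y, x, y, x, z
typing: ✓ — (((C -> A) -> C -> A) -> C) -> C
ordered: ✗ — repeated use of y ×2, x ×2
linear: ✗ — repeated use of y ×2, x ×2
affine: ✗ — repeated use of y ×2, x ×2
relevant: ✓ — none of u, y, x, z goes unused
unrestricted: ✓ — simply typable at (((C -> A) -> C -> A) -> C) -> C; W, C, E all held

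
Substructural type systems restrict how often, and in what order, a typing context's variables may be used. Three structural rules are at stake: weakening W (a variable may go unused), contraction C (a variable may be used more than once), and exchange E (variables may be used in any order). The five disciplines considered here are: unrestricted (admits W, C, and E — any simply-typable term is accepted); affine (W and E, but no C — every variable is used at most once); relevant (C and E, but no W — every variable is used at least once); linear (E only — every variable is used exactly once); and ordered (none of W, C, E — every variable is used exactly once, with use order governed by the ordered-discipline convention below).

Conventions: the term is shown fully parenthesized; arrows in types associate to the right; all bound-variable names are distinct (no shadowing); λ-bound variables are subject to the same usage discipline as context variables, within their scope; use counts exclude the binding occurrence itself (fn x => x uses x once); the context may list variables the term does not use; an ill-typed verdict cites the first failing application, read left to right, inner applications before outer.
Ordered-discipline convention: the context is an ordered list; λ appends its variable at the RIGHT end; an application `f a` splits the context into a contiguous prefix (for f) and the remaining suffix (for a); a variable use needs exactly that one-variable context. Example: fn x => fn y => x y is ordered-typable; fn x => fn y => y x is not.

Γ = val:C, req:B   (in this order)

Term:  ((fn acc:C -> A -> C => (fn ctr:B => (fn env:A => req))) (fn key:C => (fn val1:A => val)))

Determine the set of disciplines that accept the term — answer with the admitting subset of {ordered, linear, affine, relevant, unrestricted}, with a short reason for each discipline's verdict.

accepted by: affine, unrestricted
usage: val ×1; req ×1; acc [bound] ×0; ctr [bound] ×0; env [bound] ×0; key [bound] ×0; val1 [bound] ×0
use order (left to right): req, val
typing: well-typed — term : B -> A -> B
ordered: ✗ — needs weakening: acc, ctr, env, key, val1 unused
linear: ✗ — needs weakening: acc, ctr, env, key, val1 unused
affine: ✓ — none of val, req, acc, ctr, env, key, val1 used more than once
relevant: ✗ — needs weakening: acc, ctr, env, key, val1 unused
unrestricted: ✓ — simply typable at B -> A -> B; W, C, E all held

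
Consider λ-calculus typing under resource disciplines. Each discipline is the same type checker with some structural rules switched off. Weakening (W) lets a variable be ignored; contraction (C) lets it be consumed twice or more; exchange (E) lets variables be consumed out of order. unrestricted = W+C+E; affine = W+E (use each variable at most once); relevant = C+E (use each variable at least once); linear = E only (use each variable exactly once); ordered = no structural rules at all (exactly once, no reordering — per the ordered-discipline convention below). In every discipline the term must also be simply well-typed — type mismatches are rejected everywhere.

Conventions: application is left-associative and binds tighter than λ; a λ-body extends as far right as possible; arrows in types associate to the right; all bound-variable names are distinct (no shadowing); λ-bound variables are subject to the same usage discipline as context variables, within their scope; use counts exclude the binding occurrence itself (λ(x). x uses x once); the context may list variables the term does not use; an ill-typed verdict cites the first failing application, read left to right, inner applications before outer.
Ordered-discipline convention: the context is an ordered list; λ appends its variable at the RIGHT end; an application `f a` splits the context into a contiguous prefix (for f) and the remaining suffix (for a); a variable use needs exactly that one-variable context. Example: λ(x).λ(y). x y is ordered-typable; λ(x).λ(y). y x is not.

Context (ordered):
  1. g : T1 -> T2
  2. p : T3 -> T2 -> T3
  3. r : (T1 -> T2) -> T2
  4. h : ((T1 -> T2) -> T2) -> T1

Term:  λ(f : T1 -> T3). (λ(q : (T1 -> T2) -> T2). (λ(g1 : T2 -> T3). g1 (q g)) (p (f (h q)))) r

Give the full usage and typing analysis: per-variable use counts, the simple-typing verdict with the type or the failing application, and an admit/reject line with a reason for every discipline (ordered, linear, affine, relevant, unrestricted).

use counts: g: 1; p: 1; r: 1; h: 1; f (λ-bound): 1; q (λ-bound): 2; g1 (λ-bound): 1
order of uses: g1, q, g, p, f, h, q, r
typing: ✓ — (T1 -> T3) -> T3
ordered: ✗, uses contraction: q ×2
linear: ✗, uses contraction: q ×2
affine: ✗, uses contraction: q ×2
relevant: ✓, at least one use each (g, p, r, h, f, q, g1)
unrestricted: ✓, type-checks ((T1 -> T3) -> T3) and nothing is barred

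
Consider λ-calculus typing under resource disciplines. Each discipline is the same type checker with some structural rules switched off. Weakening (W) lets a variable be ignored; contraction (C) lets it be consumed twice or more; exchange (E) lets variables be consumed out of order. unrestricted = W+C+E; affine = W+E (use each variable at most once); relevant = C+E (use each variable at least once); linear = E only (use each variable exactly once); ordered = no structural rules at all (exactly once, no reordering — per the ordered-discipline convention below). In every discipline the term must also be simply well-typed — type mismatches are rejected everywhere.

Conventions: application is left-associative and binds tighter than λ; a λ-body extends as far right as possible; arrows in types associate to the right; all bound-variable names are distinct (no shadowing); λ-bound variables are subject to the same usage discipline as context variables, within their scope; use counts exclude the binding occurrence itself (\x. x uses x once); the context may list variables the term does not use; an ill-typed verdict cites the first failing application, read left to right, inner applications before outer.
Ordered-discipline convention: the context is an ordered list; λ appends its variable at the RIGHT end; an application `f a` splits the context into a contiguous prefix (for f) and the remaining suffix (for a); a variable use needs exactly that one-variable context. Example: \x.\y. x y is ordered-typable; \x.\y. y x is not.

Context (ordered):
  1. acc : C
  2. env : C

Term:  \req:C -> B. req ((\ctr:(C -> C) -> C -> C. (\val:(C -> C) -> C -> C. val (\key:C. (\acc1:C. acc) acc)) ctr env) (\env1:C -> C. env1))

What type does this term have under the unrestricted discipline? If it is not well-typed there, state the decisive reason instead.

term : (C -> B) -> B
use counts: acc: 2; env: 1; req [bound]: 1; ctr [bound]: 1; val [bound]: 1; key [bound]: 0; acc1 [bound]: 0; env1 [bound]: 1
use order (left to right): req, val, acc, acc, ctr, env, env1
typing: well-typed at (C -> B) -> B
all disciplines: ordered ✗ | linear ✗ | affine ✗ | relevant ✗ | unrestricted ✓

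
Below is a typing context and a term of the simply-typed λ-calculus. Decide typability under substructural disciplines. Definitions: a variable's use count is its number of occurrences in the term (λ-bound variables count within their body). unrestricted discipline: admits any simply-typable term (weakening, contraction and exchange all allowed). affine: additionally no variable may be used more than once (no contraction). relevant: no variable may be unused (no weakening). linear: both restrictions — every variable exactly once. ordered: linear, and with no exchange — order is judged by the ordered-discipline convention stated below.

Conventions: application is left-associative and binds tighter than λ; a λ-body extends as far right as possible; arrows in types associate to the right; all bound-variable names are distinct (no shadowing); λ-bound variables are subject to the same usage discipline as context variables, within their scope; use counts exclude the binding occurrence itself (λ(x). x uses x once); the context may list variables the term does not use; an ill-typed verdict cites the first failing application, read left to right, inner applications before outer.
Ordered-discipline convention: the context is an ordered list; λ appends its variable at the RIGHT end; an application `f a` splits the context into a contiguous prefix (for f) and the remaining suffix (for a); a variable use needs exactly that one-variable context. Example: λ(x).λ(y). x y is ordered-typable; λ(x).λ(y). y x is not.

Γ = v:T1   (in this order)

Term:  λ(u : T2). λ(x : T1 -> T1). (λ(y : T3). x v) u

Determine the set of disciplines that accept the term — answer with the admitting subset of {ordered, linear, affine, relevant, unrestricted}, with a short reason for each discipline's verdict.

accepted by: none
variable uses: v: 1×, u (bound): 1×, x (bound): 1×, y (bound): 0×
uses in reading order: x, v, u
typing: ill-typed: an argument T2 mismatches the expected T3
ordered: ✗, fails simple typing
linear: ✗, a type mismatch blocks all five
affine: ✗, the type mismatch rejects it
relevant: ✗, not simply typable
unrestricted: ✗, fails simple typing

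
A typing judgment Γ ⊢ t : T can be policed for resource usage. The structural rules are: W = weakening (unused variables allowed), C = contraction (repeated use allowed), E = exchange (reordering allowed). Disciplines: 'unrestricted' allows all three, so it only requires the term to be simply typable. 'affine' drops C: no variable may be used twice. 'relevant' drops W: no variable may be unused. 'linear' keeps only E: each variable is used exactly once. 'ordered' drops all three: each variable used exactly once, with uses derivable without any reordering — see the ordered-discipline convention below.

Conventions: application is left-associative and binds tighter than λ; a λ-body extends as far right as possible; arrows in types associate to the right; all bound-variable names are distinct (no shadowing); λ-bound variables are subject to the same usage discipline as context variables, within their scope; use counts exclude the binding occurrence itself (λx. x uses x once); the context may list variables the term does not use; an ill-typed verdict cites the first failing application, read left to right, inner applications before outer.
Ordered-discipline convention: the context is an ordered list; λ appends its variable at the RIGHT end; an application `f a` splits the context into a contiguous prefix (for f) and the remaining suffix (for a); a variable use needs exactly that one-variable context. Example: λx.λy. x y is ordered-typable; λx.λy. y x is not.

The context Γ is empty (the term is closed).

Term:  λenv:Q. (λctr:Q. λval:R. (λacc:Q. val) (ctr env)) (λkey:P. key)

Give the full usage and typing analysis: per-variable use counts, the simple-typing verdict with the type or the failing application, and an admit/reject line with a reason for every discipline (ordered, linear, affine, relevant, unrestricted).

usage: env (λ-bound): 1, ctr (λ-bound): 1, val (λ-bound): 1, acc (λ-bound): 0, key (λ-bound): 1
uses in reading order: val, ctr, env, key
typing: ill-typed: non-arrow in function slot: Q
ordered ✗ (fails simple typing)
linear ✗ (a type mismatch blocks all five)
affine ✗ (the type mismatch rejects it)
relevant ✗ (not simply typable)
unrestricted ✗ (fails simple typing)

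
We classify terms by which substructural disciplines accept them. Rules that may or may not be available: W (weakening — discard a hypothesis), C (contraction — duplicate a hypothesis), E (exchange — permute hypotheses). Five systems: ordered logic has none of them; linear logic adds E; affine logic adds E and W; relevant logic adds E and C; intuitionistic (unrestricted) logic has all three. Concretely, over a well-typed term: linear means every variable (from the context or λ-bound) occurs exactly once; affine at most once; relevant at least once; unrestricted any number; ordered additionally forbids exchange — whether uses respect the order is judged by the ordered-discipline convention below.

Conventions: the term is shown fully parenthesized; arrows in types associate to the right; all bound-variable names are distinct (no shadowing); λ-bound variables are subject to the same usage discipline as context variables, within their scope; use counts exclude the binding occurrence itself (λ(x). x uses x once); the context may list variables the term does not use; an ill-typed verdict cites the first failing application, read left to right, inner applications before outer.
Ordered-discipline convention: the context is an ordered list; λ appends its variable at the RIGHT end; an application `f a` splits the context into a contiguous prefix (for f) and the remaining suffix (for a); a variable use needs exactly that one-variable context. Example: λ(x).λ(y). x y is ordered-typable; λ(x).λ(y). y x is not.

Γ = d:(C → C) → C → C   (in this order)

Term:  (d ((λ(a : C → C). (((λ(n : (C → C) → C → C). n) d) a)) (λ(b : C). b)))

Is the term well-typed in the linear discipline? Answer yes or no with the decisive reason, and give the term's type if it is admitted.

no — needs contraction — d ×2
use counts: d=2, a [bound]=1, n [bound]=1, b [bound]=1
uses in reading order: d, n, d, a, b
typing: well-typed at C → C
all disciplines: ordered ✗ · linear ✗ · affine ✗ · relevant ✓ · unrestricted ✓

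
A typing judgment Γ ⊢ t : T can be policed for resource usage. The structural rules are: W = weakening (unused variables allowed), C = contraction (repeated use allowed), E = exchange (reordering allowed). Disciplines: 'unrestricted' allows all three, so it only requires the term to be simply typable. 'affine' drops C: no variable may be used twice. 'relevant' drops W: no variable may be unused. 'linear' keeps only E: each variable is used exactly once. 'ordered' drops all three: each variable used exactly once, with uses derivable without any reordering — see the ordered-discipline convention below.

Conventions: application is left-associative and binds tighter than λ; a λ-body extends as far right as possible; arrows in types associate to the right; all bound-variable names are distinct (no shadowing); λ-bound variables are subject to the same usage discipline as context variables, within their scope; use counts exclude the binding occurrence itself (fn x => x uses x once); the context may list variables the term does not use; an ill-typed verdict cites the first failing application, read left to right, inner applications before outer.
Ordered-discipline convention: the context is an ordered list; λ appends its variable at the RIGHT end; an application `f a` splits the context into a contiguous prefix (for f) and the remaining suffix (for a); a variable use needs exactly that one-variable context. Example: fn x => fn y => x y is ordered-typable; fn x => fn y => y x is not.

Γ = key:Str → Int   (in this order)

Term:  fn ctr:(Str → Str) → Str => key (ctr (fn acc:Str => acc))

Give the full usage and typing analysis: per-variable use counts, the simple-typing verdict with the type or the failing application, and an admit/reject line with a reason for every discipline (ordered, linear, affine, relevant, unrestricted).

usage: key: 1×; ctr (bound): 1×; acc (bound): 1×
left-to-right use order: key, ctr, acc
typing: ✓ — ((Str → Str) → Str) → Int
ordered ✓ (key, ctr, acc: once each, no exchange needed)
linear ✓ (key, ctr, acc: one use apiece)
affine ✓ (no duplicate uses among key, ctr, acc)
relevant ✓ (key, ctr, acc: all used, weakening unneeded)
unrestricted ✓ (well-typed at ((Str → Str) → Str) → Int; no restrictions here)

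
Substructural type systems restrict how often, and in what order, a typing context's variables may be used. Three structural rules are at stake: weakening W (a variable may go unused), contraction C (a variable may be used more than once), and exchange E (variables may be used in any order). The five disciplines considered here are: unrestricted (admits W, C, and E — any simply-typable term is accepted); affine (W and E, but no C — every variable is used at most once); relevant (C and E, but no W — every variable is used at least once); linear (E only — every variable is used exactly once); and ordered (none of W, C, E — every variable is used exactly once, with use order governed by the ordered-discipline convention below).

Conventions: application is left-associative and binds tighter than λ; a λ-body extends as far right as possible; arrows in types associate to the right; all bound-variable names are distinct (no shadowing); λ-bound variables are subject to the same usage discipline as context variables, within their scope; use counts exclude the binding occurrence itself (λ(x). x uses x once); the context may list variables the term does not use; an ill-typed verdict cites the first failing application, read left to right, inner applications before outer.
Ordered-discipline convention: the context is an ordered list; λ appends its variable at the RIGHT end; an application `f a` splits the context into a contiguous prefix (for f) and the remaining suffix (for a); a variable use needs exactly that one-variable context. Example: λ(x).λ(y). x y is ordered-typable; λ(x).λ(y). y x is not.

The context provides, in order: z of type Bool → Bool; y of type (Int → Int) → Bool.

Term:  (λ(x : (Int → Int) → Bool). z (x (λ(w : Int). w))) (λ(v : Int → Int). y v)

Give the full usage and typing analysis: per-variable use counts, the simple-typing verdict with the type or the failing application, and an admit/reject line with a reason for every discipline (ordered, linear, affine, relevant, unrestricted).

counts: z ×1, y ×1, x [bound] ×1, w [bound] ×1, v [bound] ×1
use order (left to right): z, x, w, y, v
typing: well-typed — term : Bool
ordered: ✓, z, y, x, w, v: once each, no exchange needed
linear: ✓, z, y, x, w, v: one use apiece
affine: ✓, z, y, x, w, v: no repeats, contraction unneeded
relevant: ✓, none of z, y, x, w, v goes unused
unrestricted: ✓, type-checks (Bool) and nothing is barred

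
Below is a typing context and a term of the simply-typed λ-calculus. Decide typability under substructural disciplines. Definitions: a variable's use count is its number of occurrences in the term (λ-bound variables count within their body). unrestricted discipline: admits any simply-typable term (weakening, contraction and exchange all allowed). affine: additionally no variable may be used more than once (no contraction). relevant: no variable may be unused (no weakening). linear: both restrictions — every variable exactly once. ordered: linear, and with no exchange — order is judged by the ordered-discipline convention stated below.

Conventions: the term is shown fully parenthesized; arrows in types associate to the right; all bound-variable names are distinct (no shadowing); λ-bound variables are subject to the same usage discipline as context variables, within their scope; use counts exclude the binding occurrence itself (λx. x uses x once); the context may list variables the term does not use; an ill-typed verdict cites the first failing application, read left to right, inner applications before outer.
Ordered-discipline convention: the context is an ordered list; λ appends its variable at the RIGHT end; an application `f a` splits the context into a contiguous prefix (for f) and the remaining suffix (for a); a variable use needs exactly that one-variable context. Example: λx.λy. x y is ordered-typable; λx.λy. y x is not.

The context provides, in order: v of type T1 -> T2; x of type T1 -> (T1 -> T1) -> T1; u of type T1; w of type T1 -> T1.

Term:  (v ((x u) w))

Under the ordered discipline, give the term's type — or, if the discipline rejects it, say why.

term : T2
usage: v: 1, x: 1, u: 1, w: 1
left-to-right use order: v, x, u, w
typing: ✓ — T2
per-discipline verdicts: ordered ✓ | linear ✓ | affine ✓ | relevant ✓ | unrestricted ✓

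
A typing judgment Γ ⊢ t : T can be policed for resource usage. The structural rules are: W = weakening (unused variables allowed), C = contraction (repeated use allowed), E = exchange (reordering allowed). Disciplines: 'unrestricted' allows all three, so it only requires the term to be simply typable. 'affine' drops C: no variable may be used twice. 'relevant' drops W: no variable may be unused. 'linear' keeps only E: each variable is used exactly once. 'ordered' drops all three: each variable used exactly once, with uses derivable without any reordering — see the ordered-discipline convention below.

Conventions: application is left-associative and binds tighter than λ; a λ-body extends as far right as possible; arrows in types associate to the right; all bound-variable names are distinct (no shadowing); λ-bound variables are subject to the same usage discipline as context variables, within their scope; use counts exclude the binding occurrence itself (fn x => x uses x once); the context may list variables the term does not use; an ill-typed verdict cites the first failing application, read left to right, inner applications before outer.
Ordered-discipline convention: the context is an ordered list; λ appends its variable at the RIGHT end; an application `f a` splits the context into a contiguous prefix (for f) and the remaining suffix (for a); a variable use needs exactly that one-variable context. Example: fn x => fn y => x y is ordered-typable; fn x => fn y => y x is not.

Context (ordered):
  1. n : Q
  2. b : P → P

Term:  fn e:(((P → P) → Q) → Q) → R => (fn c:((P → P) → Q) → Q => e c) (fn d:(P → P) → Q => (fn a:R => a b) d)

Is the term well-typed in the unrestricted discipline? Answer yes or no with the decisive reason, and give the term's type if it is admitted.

no — not simply typable
counts: n ×0, b ×1, e (bound) ×1, c (bound) ×1, d (bound) ×1, a (bound) ×1
use order (left to right): e, c, a, b, d
typing: ill-typed: can't apply a value of type R
across the five disciplines: ordered ✗ | linear ✗ | affine ✗ | relevant ✗ | unrestricted ✗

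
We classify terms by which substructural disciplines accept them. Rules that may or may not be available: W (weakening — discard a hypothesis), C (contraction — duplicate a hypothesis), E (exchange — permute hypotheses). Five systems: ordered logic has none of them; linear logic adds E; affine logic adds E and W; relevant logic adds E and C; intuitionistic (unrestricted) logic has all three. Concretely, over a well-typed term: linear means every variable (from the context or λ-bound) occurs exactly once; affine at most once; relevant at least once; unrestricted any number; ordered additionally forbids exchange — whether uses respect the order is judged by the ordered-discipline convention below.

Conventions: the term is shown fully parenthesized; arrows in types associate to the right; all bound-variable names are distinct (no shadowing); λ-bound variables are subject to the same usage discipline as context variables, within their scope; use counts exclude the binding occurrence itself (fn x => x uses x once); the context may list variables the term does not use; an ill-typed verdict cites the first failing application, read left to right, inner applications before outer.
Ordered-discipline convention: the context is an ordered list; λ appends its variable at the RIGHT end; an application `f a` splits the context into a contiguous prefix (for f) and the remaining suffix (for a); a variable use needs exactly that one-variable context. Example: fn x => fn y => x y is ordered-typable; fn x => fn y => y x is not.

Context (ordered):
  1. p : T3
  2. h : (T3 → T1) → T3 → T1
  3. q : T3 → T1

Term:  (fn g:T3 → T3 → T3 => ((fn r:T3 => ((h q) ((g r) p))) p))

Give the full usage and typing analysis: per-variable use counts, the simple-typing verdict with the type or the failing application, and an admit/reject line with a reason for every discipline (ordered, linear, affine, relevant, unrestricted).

variable uses: p: 2×; h: 1×; q: 1×; g (λ-bound): 1×; r (λ-bound): 1×
order of uses: h, q, g, r, p, p
typing: well-typed at (T3 → T3 → T3) → T1
ordered: ✗ — p ×2 used more than once (contraction)
linear: ✗ — p ×2 used more than once (contraction)
affine: ✗ — p ×2 used more than once (contraction)
relevant: ✓ — every one of p, h, q, g, r appears
unrestricted: ✓ — well-typed at (T3 → T3 → T3) → T1; no restrictions here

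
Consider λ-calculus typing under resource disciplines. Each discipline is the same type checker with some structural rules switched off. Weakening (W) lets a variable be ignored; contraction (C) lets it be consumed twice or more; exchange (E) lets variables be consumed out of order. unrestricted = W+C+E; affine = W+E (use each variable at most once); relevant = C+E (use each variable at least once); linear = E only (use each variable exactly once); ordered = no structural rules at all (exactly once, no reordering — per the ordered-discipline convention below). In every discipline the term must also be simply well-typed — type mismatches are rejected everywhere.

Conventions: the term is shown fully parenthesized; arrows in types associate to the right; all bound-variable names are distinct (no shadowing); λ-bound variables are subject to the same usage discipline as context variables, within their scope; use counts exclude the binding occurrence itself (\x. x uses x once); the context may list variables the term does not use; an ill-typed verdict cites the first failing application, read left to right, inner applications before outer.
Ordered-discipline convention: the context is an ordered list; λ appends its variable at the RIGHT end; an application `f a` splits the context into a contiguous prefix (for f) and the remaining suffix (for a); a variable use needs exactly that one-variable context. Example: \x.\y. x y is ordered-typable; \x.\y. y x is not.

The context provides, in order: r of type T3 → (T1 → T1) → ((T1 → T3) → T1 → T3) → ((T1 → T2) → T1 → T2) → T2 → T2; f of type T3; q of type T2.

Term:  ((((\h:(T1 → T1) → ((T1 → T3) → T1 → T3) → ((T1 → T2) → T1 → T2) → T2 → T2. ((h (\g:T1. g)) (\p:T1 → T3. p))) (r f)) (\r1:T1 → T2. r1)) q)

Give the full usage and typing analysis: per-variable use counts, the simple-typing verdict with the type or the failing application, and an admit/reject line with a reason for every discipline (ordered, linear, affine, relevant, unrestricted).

variable uses: r ×1; f ×1; q ×1; h (λ-bound) ×1; g (λ-bound) ×1; p (λ-bound) ×1; r1 (λ-bound) ×1
left-to-right use order: h, g, p, r, f, r1, q
typing: ✓ — T2
ordered: ✓, r, f, q, h, g, p, r1 once each; derivable with no W/C/E
linear: ✓, exactly-once usage across r, f, q, h, g, p, r1
affine: ✓, no duplicate uses among r, f, q, h, g, p, r1
relevant: ✓, every one of r, f, q, h, g, p, r1 appears
unrestricted: ✓, typability at T2 is all that's needed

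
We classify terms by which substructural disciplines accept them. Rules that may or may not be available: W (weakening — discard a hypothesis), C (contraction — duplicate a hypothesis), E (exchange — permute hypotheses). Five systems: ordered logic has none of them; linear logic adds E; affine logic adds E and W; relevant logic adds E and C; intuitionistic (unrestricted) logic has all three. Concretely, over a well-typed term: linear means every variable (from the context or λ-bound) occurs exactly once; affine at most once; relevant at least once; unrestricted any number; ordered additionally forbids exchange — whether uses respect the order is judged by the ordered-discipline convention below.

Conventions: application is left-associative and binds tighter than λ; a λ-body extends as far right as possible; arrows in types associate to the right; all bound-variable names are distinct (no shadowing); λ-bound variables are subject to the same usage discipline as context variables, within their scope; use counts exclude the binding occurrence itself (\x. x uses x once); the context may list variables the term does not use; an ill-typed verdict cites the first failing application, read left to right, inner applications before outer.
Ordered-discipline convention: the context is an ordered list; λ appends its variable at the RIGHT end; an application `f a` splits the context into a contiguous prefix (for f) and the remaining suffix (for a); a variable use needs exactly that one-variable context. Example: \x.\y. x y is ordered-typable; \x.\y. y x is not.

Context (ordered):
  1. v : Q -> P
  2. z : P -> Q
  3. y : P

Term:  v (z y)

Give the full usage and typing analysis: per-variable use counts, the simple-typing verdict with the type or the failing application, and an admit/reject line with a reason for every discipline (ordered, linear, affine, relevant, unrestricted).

usage: v ×1, z ×1, y ×1
uses in reading order: v, z, y
typing: well-typed — term : P
ordered ✓ (one use each (v, z, y); ordered split holds)
linear ✓ (each of v, z, y used exactly once)
affine ✓ (none of v, z, y used more than once)
relevant ✓ (at least one use each (v, z, y))
unrestricted ✓ (well-typed at P; no restrictions here)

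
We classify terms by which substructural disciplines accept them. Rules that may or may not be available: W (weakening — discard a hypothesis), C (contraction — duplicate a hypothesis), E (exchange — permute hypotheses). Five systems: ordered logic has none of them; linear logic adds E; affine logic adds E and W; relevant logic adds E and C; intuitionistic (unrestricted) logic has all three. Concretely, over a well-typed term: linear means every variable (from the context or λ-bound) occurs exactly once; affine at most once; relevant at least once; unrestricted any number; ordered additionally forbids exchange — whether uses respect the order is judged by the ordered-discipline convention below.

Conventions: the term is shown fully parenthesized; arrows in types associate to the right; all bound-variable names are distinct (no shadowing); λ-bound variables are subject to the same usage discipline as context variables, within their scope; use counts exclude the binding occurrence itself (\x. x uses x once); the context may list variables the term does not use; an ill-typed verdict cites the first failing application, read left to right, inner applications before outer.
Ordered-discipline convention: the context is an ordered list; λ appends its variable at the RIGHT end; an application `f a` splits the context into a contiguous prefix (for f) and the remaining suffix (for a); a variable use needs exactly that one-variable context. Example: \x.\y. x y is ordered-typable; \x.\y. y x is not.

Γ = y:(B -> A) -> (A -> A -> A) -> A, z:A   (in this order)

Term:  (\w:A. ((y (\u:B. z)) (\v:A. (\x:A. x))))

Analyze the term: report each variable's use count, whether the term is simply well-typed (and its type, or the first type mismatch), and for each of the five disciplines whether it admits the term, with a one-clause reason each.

use counts: y: 1×; z: 1×; w (λ-bound): 0×; u (λ-bound): 0×; v (λ-bound): 0×; x (λ-bound): 1×
uses in reading order: y, z, x
typing: well-typed — term : A -> A
ordered: ✗, w, u, v left unused
linear: ✗, w, u, v left unused
affine: ✓, no duplicate uses among y, z, w, u, v, x
relevant: ✗, w, u, v left unused
unrestricted: ✓, typability at A -> A is all that's needed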